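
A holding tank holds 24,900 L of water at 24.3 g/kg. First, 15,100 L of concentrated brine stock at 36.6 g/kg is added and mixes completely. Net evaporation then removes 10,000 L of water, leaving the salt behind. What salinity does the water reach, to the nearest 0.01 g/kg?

After mixing: salt = 24,900×24.3 + 15,100×36.6 = 1,157,730; volume = 40,000 L
After evaporation: salt unchanged = 1,157,730; volume = 40,000 − 10,000 = 30,000 L
S = 1,157,730 / 30,000 = 38.591 g/kg

38.59 g/kg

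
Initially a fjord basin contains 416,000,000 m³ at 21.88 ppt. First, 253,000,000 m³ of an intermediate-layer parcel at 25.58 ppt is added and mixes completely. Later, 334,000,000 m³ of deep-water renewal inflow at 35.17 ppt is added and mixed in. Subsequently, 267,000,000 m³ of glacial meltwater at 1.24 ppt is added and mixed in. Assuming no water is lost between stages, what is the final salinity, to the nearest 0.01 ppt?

By conservation of dissolved salt,
Initial salt = 416,000,000×21.88 = 9,102,080,000
After stage 1: salt = 9,102,080,000 + 253,000,000×25.58 = 15,573,820,000; volume = 669,000,000 m³; S = 23.279 ppt
After stage 2: salt = 15,573,820,000 + 334,000,000×35.17 = 27,320,600,000; volume = 1,003,000,000 m³; S = 27.239 ppt
After stage 3: salt = 27,320,600,000 + 267,000,000×1.24 = 27,651,680,000; volume = 1,270,000,000 m³
S = 27,651,680,000 / 1,270,000,000 = 21.773 ppt

21.77 ppt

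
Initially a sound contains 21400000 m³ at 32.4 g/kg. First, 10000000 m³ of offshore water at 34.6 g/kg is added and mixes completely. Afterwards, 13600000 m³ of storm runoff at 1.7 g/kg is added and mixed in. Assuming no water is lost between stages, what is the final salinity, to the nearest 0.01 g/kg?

Salt balance:
Initial salt = 21,400,000×32.4 = 693,360,000
After stage 1: salt = 693,360,000 + 10,000,000×34.6 = 1,039,360,000; volume = 31,400,000 m³; S = 33.101 g/kg
After stage 2: salt = 1,039,360,000 + 13,600,000×1.7 = 1,062,480,000; volume = 45,000,000 m³
S = 1,062,480,000 / 45,000,000 = 23.6107 g/kg

23.61 g/kg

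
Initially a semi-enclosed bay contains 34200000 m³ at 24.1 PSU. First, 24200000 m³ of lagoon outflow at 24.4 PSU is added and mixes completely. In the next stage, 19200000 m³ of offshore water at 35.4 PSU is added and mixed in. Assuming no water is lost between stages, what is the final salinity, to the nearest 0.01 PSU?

Conserving salt mass:
Initial salt = 34,200,000×24.1 = 824,220,000
After stage 1: salt = 824,220,000 + 24,200,000×24.4 = 1,414,700,000; volume = 58,400,000 m³; S = 24.224 PSU
After stage 2: salt = 1,414,700,000 + 19,200,000×35.4 = 2,094,380,000; volume = 77,600,000 m³
S = 2,094,380,000 / 77,600,000 = 26.9894 PSU

26.99 PSU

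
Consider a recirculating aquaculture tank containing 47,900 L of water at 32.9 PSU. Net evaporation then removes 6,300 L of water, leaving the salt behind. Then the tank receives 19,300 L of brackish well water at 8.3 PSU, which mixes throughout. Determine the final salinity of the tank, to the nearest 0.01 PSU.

28.51 PSU

After evaporation: salt = 47,900×32.9 = 1,575,910; volume = 47,900 − 6,300 = 41,600 L
After mixing: salt = 1,575,910 + 19,300×8.3 = 1,736,100; volume = 41,600 + 19,300 = 60,900 L
S = 1,736,100 / 60,900 = 28.5074 PSU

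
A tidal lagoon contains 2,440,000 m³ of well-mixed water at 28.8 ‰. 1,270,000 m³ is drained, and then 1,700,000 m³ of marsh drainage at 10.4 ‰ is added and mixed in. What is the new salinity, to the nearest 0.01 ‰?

17.90 ‰

Remaining after removal: 1,170,000 m³ at 28.8 ‰ (salt = 33,696,000)
After addition: salt = 33,696,000 + 1,700,000×10.4 = 51,376,000; volume = 2,870,000 m³
S = 51,376,000 / 2,870,000 = 17.901 ‰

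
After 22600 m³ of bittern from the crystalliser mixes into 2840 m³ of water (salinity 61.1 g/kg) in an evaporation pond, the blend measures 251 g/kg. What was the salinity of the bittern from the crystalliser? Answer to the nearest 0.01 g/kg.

Salt balance: 2,840×61.1 + 22,600×S = 25,440×251
173,524 + 22,600·S = 6,385,440
S = (6,385,440 − 173,524) / 22,600 = 274.8635 g/kg

274.86 g/kg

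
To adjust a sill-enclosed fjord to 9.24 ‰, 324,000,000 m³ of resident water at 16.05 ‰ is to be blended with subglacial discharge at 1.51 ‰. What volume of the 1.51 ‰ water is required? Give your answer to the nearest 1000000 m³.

Salt balance: 324,000,000×16.05 + V×1.51 = (324,000,000+V)×9.24
5,200,200,000 + 1.51V = 2,993,760,000 + 9.24V
2,206,440,000 = 7.73V
V = 285,438,551.1 m³

285000000 m³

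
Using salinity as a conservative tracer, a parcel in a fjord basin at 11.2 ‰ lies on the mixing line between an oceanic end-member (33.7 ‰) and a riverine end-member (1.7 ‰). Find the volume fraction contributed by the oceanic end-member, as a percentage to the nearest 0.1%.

29.7%

Let g be the oceanic fraction. Salt balance per unit volume:
g×33.7 + (1−g)×1.7 = 11.2
g = (11.2 − 1.7) / (33.7 − 1.7) = 9.5/32 = 0.2969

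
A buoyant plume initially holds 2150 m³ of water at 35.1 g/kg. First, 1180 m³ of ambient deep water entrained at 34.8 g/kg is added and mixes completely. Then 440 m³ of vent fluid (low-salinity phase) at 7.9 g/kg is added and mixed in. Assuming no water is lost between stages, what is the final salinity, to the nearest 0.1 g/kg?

Weighted by volume,
Initial salt = 2,150×35.1 = 75,465
After stage 1: salt = 75,465 + 1,180×34.8 = 116,529; volume = 3,330 m³; S = 34.994 g/kg
After stage 2: salt = 116,529 + 440×7.9 = 120,005; volume = 3,770 m³
S = 120,005 / 3,770 = 31.8316 g/kg

31.8 g/kg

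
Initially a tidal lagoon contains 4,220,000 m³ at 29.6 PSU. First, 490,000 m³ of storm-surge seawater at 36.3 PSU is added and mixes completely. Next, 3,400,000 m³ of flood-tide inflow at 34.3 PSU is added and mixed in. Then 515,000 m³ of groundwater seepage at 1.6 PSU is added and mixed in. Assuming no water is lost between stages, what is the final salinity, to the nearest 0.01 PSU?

30.16 PSU

By conservation of dissolved salt,
Initial salt = 4,220,000×29.6 = 124,912,000
After stage 1: salt = 124,912,000 + 490,000×36.3 = 142,699,000; volume = 4,710,000 m³; S = 30.297 PSU
After stage 2: salt = 142,699,000 + 3,400,000×34.3 = 259,319,000; volume = 8,110,000 m³; S = 31.975 PSU
After stage 3: salt = 259,319,000 + 515,000×1.6 = 260,143,000; volume = 8,625,000 m³
S = 260,143,000 / 8,625,000 = 30.1615 PSU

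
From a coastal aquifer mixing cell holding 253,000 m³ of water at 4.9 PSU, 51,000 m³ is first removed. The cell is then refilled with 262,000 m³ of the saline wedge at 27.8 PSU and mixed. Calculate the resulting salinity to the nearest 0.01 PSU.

17.83 PSU

Remaining after removal: 202,000 m³ at 4.9 PSU (salt = 989,800)
After addition: salt = 989,800 + 262,000×27.8 = 8,273,400; volume = 464,000 m³
S = 8,273,400 / 464,000 = 17.8306 PSU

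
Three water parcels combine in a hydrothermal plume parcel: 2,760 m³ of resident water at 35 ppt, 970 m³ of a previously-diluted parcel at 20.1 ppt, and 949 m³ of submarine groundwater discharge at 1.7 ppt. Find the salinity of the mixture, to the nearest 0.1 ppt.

Salt balance:
salt = 2,760×35 + 970×20.1 + 949×1.7 = 96,600 + 19,497 + 1,613.3 = 117,710.3
volume = 2,760 + 970 + 949 = 4,679 m³
S = 117,710.3 / 4,679 = 25.157 ppt

25.2 ppt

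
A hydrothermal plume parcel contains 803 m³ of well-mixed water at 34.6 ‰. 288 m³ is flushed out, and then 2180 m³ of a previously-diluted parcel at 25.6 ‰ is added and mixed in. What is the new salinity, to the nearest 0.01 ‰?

Remaining after removal: 515 m³ at 34.6 ‰ (salt = 17,819)
After addition: salt = 17,819 + 2,180×25.6 = 73,627; volume = 2,695 m³
S = 73,627 / 2,695 = 27.3199 ‰

27.32 ‰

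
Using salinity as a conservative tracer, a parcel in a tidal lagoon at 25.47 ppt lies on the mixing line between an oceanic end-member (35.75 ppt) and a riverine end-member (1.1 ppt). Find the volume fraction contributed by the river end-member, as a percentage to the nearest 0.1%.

Let f be the freshwater fraction. Salt balance per unit volume:
f×1.1 + (1−f)×35.75 = 25.47
f = (35.75 − 25.47) / (35.75 − 1.1) = 10.28/34.65 = 0.2967

29.7%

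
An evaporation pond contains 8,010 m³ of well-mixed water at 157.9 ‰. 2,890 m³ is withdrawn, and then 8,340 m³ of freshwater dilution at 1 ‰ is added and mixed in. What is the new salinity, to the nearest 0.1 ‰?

Remaining after removal: 5,120 m³ at 157.9 ‰ (salt = 808,448)
After addition: salt = 808,448 + 8,340×1 = 816,788; volume = 13,460 m³
S = 816,788 / 13,460 = 60.6826 ‰

60.7 ‰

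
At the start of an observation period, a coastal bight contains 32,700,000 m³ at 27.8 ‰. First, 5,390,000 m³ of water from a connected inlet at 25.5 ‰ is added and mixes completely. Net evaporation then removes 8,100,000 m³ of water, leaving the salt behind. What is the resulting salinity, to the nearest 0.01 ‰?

After mixing: salt = 32,700,000×27.8 + 5,390,000×25.5 = 1,046,505,000; volume = 38,090,000 m³
After evaporation: salt unchanged = 1,046,505,000; volume = 38,090,000 − 8,100,000 = 29,990,000 m³
S = 1,046,505,000 / 29,990,000 = 34.8951 ‰

34.90 ‰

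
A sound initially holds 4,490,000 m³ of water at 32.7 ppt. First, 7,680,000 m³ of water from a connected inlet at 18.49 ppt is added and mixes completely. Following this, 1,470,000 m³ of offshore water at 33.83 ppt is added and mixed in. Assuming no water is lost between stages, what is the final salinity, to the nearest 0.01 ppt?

Salt balance:
Initial salt = 4,490,000×32.7 = 146,823,000
After stage 1: salt = 146,823,000 + 7,680,000×18.49 = 288,826,200; volume = 12,170,000 m³; S = 23.733 ppt
After stage 2: salt = 288,826,200 + 1,470,000×33.83 = 338,556,300; volume = 13,640,000 m³
S = 338,556,300 / 13,640,000 = 24.8208 ppt

24.82 ppt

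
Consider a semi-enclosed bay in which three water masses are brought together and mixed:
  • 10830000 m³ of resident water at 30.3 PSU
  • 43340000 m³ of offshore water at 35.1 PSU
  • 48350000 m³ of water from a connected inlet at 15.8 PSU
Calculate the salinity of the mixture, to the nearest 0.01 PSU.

Total salt / total volume:
salt = 10,830,000×30.3 + 43,340,000×35.1 + 48,350,000×15.8 = 328,149,000 + 1,521,234,000 + 763,930,000 = 2,613,313,000
volume = 10,830,000 + 43,340,000 + 48,350,000 = 102,520,000 m³
S = 2,613,313,000 / 102,520,000 = 25.4908 PSU

25.49 PSU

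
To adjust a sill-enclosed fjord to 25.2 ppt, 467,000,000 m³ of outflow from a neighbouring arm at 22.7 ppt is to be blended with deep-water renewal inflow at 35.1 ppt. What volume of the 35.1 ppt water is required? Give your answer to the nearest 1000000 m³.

Salt balance: 467,000,000×22.7 + V×35.1 = (467,000,000+V)×25.2
10,600,900,000 + 35.1V = 11,768,400,000 + 25.2V
1,167,500,000 = 9.9V
V = 117,929,292.93 m³

118000000 m³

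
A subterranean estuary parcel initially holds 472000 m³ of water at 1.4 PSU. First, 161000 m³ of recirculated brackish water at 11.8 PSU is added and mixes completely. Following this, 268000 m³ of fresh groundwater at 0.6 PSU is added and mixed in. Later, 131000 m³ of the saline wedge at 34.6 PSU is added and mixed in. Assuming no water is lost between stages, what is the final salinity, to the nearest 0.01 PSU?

7.03 PSU

Salt balance:
Initial salt = 472,000×1.4 = 660,800
After stage 1: salt = 660,800 + 161,000×11.8 = 2,560,600; volume = 633,000 m³; S = 4.045 PSU
After stage 2: salt = 2,560,600 + 268,000×0.6 = 2,721,400; volume = 901,000 m³; S = 3.02 PSU
After stage 3: salt = 2,721,400 + 131,000×34.6 = 7,254,000; volume = 1,032,000 m³
S = 7,254,000 / 1,032,000 = 7.0291 PSU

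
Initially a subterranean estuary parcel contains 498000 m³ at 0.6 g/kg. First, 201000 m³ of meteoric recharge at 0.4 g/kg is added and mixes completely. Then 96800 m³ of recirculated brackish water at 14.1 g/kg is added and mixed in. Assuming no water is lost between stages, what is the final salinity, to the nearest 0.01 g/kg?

2.19 g/kg

Mass of salt is conserved:
Initial salt = 498,000×0.6 = 298,800
After stage 1: salt = 298,800 + 201,000×0.4 = 379,200; volume = 699,000 m³; S = 0.542 g/kg
After stage 2: salt = 379,200 + 96,800×14.1 = 1,744,080; volume = 795,800 m³
S = 1,744,080 / 795,800 = 2.1916 g/kg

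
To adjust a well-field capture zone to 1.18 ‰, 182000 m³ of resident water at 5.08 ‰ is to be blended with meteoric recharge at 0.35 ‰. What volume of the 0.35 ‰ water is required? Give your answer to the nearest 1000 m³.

Salt balance: 182,000×5.08 + V×0.35 = (182,000+V)×1.18
924,560 + 0.35V = 214,760 + 1.18V
709,800 = 0.83V
V = 855,180.72 m³

855000 m³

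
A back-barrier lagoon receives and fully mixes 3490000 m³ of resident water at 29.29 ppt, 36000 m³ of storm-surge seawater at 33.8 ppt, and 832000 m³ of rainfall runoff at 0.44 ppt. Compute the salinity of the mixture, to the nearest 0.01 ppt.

Conserving salt mass:
salt = 3,490,000×29.29 + 36,000×33.8 + 832,000×0.44 = 102,222,100 + 1,216,800 + 366,080 = 103,804,980
volume = 3,490,000 + 36,000 + 832,000 = 4,358,000 m³
S = 103,804,980 / 4,358,000 = 23.8194 ppt

23.82 ppt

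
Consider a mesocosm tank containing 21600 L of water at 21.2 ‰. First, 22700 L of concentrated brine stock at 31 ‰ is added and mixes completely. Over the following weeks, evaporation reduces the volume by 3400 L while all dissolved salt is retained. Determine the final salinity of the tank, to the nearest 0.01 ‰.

28.40 ‰

After mixing: salt = 21,600×21.2 + 22,700×31 = 1,161,620; volume = 44,300 L
After evaporation: salt unchanged = 1,161,620; volume = 44,300 − 3,400 = 40,900 L
S = 1,161,620 / 40,900 = 28.4015 ‰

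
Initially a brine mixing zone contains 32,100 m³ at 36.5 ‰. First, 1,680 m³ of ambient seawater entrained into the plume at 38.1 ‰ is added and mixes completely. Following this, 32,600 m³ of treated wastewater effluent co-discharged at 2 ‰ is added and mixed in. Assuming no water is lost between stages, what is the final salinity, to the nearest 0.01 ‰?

19.60 ‰

Weighted by volume,
Initial salt = 32,100×36.5 = 1,171,650
After stage 1: salt = 1,171,650 + 1,680×38.1 = 1,235,658; volume = 33,780 m³; S = 36.58 ‰
After stage 2: salt = 1,235,658 + 32,600×2 = 1,300,858; volume = 66,380 m³
S = 1,300,858 / 66,380 = 19.5971 ‰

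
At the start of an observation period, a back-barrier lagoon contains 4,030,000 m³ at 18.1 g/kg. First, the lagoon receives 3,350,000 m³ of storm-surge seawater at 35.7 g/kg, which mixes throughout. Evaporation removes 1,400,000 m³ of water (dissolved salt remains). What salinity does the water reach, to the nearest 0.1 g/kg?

32.2 g/kg

After mixing: salt = 4,030,000×18.1 + 3,350,000×35.7 = 192,538,000; volume = 7,380,000 m³
After evaporation: salt unchanged = 192,538,000; volume = 7,380,000 − 1,400,000 = 5,980,000 m³
S = 192,538,000 / 5,980,000 = 32.197 g/kg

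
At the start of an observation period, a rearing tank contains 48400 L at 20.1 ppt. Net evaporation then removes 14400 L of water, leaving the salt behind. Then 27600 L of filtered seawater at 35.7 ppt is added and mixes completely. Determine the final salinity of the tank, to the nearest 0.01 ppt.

31.79 ppt

After evaporation: salt = 48,400×20.1 = 972,840; volume = 48,400 − 14,400 = 34,000 L
After mixing: salt = 972,840 + 27,600×35.7 = 1,958,160; volume = 34,000 + 27,600 = 61,600 L
S = 1,958,160 / 61,600 = 31.7883 ppt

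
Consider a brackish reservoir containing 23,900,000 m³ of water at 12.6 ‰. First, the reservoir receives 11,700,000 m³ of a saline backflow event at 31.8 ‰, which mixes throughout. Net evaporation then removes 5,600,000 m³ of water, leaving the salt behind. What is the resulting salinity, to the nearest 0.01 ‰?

22.44 ‰

After mixing: salt = 23,900,000×12.6 + 11,700,000×31.8 = 673,200,000; volume = 35,600,000 m³
After evaporation: salt unchanged = 673,200,000; volume = 35,600,000 − 5,600,000 = 30,000,000 m³
S = 673,200,000 / 30,000,000 = 22.44 ‰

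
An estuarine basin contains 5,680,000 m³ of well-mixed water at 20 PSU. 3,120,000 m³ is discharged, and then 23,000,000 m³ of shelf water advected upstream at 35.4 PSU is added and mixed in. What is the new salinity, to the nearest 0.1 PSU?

33.9 PSU

Remaining after removal: 2,560,000 m³ at 20 PSU (salt = 51,200,000)
After addition: salt = 51,200,000 + 23,000,000×35.4 = 865,400,000; volume = 25,560,000 m³
S = 865,400,000 / 25,560,000 = 33.8576 PSU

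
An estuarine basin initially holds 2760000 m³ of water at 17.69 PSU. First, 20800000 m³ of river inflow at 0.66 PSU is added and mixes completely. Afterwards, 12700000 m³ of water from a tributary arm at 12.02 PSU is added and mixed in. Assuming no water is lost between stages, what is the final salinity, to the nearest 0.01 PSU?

5.94 PSU

Conserving salt mass:
Initial salt = 2,760,000×17.69 = 48,824,400
After stage 1: salt = 48,824,400 + 20,800,000×0.66 = 62,552,400; volume = 23,560,000 m³; S = 2.655 PSU
After stage 2: salt = 62,552,400 + 12,700,000×12.02 = 215,206,400; volume = 36,260,000 m³
S = 215,206,400 / 36,260,000 = 5.9351 PSU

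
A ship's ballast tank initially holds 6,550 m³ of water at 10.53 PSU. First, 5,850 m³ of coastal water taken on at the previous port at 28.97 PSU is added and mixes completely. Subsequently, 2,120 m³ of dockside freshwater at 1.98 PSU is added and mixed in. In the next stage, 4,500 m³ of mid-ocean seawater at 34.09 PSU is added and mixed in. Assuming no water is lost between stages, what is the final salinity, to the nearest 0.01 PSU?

20.82 PSU

Conserving salt mass:
Initial salt = 6,550×10.53 = 68,971.5
After stage 1: salt = 68,971.5 + 5,850×28.97 = 238,446; volume = 12,400 m³; S = 19.23 PSU
After stage 2: salt = 238,446 + 2,120×1.98 = 242,643.6; volume = 14,520 m³; S = 16.711 PSU
After stage 3: salt = 242,643.6 + 4,500×34.09 = 396,048.6; volume = 19,020 m³
S = 396,048.6 / 19,020 = 20.8227 PSU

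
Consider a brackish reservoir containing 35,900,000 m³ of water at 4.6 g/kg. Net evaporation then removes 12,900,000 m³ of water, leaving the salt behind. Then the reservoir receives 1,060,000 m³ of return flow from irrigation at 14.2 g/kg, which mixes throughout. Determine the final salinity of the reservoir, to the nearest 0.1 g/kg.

After evaporation: salt = 35,900,000×4.6 = 165,140,000; volume = 35,900,000 − 12,900,000 = 23,000,000 m³
After mixing: salt = 165,140,000 + 1,060,000×14.2 = 180,192,000; volume = 23,000,000 + 1,060,000 = 24,060,000 m³
S = 180,192,000 / 24,060,000 = 7.4893 g/kg

7.5 g/kg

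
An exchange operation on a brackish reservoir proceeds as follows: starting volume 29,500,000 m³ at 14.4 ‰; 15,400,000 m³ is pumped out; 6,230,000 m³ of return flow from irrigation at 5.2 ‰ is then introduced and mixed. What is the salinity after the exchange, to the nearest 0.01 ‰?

11.58 ‰

Remaining after removal: 14,100,000 m³ at 14.4 ‰ (salt = 203,040,000)
After addition: salt = 203,040,000 + 6,230,000×5.2 = 235,436,000; volume = 20,330,000 m³
S = 235,436,000 / 20,330,000 = 11.5807 ‰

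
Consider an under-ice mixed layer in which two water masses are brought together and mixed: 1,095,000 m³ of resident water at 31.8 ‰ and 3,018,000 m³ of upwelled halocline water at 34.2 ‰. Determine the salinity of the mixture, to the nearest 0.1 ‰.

Weighted by volume,
salt = 1,095,000×31.8 + 3,018,000×34.2 = 34,821,000 + 103,215,600 = 138,036,600
volume = 1,095,000 + 3,018,000 = 4,113,000 m³
S = 138,036,600 / 4,113,000 = 33.561 ‰

33.6 ‰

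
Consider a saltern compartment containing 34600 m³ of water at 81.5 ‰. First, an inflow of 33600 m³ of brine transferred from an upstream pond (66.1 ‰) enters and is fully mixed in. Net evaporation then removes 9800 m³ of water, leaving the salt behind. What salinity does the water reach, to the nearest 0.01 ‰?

86.32 ‰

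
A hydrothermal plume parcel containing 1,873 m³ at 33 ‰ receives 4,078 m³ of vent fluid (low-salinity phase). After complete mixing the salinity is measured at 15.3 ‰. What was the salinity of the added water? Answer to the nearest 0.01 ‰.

7.17 ‰

Salt balance: 1,873×33 + 4,078×S = 5,951×15.3
61,809 + 4,078·S = 91,050.3
S = (91,050.3 − 61,809) / 4,078 = 7.1705 ‰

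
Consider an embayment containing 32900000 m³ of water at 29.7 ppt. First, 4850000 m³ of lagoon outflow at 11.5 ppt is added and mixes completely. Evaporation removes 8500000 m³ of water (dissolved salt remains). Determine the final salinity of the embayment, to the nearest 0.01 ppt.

35.31 ppt

After mixing: salt = 32,900,000×29.7 + 4,850,000×11.5 = 1,032,905,000; volume = 37,750,000 m³
After evaporation: salt unchanged = 1,032,905,000; volume = 37,750,000 − 8,500,000 = 29,250,000 m³
S = 1,032,905,000 / 29,250,000 = 35.313 ppt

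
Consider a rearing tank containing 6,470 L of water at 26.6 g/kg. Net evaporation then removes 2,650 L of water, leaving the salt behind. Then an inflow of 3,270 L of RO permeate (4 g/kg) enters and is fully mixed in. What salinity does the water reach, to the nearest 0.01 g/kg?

After evaporation: salt = 6,470×26.6 = 172,102; volume = 6,470 − 2,650 = 3,820 L
After mixing: salt = 172,102 + 3,270×4 = 185,182; volume = 3,820 + 3,270 = 7,090 L
S = 185,182 / 7,090 = 26.1188 g/kg

26.12 g/kg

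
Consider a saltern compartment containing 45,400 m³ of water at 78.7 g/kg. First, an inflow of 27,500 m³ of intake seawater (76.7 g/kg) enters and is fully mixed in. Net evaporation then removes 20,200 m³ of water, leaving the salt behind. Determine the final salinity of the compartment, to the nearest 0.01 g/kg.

107.82 g/kg

After mixing: salt = 45,400×78.7 + 27,500×76.7 = 5,682,230; volume = 72,900 m³
After evaporation: salt unchanged = 5,682,230; volume = 72,900 − 20,200 = 52,700 m³
S = 5,682,230 / 52,700 = 107.8222 g/kg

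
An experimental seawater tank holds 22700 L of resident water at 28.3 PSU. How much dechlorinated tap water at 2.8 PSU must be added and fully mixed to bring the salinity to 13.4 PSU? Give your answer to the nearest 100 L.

Salt balance: 22,700×28.3 + V×2.8 = (22,700+V)×13.4
642,410 + 2.8V = 304,180 + 13.4V
338,230 = 10.6V
V = 31,908.49 L

31900 L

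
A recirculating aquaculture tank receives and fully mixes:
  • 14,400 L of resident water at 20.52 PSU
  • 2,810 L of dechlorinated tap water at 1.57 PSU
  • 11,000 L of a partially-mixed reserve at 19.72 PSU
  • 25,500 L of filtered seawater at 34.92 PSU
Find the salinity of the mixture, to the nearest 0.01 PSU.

Salt balance:
salt = 14,400×20.52 + 2,810×1.57 + 11,000×19.72 + 25,500×34.92 = 295,488 + 4,411.7 + 216,920 + 890,460 = 1,407,279.7
volume = 14,400 + 2,810 + 11,000 + 25,500 = 53,710 L
S = 1,407,279.7 / 53,710 = 26.2014 PSU

26.20 PSU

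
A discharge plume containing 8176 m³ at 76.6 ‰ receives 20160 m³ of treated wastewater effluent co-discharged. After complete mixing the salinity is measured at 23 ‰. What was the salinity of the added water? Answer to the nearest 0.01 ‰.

1.26 ‰

Salt balance: 8,176×76.6 + 20,160×S = 28,336×23
626,281.6 + 20,160·S = 651,728
S = (651,728 − 626,281.6) / 20,160 = 1.2622 ‰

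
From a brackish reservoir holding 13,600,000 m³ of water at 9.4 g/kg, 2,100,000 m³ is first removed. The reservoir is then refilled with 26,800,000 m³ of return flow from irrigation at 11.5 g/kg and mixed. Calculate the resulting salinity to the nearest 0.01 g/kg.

10.87 g/kg

Remaining after removal: 11,500,000 m³ at 9.4 g/kg (salt = 108,100,000)
After addition: salt = 108,100,000 + 26,800,000×11.5 = 416,300,000; volume = 38,300,000 m³
S = 416,300,000 / 38,300,000 = 10.8695 g/kg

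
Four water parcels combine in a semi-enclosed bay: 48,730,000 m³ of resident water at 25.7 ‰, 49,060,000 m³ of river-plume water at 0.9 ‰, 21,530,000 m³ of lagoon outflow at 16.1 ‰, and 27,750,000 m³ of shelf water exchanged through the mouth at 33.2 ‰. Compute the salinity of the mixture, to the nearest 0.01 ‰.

17.44 ‰

Mass of salt is conserved:
salt = 48,730,000×25.7 + 49,060,000×0.9 + 21,530,000×16.1 + 27,750,000×33.2 = 1,252,361,000 + 44,154,000 + 346,633,000 + 921,300,000 = 2,564,448,000
volume = 48,730,000 + 49,060,000 + 21,530,000 + 27,750,000 = 147,070,000 m³
S = 2,564,448,000 / 147,070,000 = 17.4369 ‰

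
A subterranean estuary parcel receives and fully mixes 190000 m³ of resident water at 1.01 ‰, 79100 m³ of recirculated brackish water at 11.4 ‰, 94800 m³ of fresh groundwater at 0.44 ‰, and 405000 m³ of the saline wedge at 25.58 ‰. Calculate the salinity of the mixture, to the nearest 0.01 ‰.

14.95 ‰

Weighted by volume,
salt = 190,000×1.01 + 79,100×11.4 + 94,800×0.44 + 405,000×25.58 = 191,900 + 901,740 + 41,712 + 10,359,900 = 11,495,252
volume = 190,000 + 79,100 + 94,800 + 405,000 = 768,900 m³
S = 11,495,252 / 768,900 = 14.9503 ‰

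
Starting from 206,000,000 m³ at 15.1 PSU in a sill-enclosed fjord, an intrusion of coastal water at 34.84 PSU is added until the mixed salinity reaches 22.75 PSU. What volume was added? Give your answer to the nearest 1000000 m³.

130000000 m³

Salt balance: 206,000,000×15.1 + V×34.84 = (206,000,000+V)×22.75
3,110,600,000 + 34.84V = 4,686,500,000 + 22.75V
1,575,900,000 = 12.09V
V = 130,347,394.54 m³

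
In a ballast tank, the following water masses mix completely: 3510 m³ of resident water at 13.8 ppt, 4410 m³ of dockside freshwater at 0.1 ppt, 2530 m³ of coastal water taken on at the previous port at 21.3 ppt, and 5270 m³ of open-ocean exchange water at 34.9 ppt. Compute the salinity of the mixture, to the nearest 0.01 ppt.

Mass of salt is conserved:
salt = 3,510×13.8 + 4,410×0.1 + 2,530×21.3 + 5,270×34.9 = 48,438 + 441 + 53,889 + 183,923 = 286,691
volume = 3,510 + 4,410 + 2,530 + 5,270 = 15,720 m³
S = 286,691 / 15,720 = 18.2373 ppt

18.24 ppt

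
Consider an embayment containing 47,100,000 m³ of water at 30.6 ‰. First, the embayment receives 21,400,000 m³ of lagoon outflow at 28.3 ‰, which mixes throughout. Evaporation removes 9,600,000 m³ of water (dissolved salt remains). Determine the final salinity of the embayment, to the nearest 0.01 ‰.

34.75 ‰

After mixing: salt = 47,100,000×30.6 + 21,400,000×28.3 = 2,046,880,000; volume = 68,500,000 m³
After evaporation: salt unchanged = 2,046,880,000; volume = 68,500,000 − 9,600,000 = 58,900,000 m³
S = 2,046,880,000 / 58,900,000 = 34.7518 ‰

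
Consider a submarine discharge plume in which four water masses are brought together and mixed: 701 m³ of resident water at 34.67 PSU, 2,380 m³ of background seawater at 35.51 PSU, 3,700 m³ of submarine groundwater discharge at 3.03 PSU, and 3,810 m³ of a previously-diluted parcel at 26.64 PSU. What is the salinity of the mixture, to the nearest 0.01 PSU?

By conservation of dissolved salt,
salt = 701×34.67 + 2,380×35.51 + 3,700×3.03 + 3,810×26.64 = 24,303.67 + 84,513.8 + 11,211 + 101,498.4 = 221,526.87
volume = 701 + 2,380 + 3,700 + 3,810 = 10,591 m³
S = 221,526.87 / 10,591 = 20.9165 PSU

20.92 PSU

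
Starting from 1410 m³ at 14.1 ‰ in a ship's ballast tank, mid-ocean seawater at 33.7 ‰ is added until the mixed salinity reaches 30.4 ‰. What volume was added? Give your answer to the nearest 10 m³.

Salt balance: 1,410×14.1 + V×33.7 = (1,410+V)×30.4
19,881 + 33.7V = 42,864 + 30.4V
22,983 = 3.3V
V = 6,964.55 m³

6960 m³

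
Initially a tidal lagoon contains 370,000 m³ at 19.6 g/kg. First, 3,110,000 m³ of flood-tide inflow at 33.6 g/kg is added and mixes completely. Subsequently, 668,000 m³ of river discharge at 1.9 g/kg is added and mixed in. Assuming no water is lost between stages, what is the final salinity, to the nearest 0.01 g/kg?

Salt balance:
Initial salt = 370,000×19.6 = 7,252,000
After stage 1: salt = 7,252,000 + 3,110,000×33.6 = 111,748,000; volume = 3,480,000 m³; S = 32.111 g/kg
After stage 2: salt = 111,748,000 + 668,000×1.9 = 113,017,200; volume = 4,148,000 m³
S = 113,017,200 / 4,148,000 = 27.2462 g/kg

27.25 g/kg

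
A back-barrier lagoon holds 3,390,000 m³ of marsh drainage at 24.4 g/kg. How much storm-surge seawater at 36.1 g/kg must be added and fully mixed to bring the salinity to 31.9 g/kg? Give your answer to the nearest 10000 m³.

6050000 m³

Salt balance: 3,390,000×24.4 + V×36.1 = (3,390,000+V)×31.9
82,716,000 + 36.1V = 108,141,000 + 31.9V
25,425,000 = 4.2V
V = 6,053,571.43 m³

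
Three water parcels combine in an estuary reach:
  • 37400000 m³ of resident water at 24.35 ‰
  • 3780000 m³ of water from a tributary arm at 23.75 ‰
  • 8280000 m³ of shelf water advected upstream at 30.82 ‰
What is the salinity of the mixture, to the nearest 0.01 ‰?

25.39 ‰

Mass of salt is conserved:
salt = 37,400,000×24.35 + 3,780,000×23.75 + 8,280,000×30.82 = 910,690,000 + 89,775,000 + 255,189,600 = 1,255,654,600
volume = 37,400,000 + 3,780,000 + 8,280,000 = 49,460,000 m³
S = 1,255,654,600 / 49,460,000 = 25.3873 ‰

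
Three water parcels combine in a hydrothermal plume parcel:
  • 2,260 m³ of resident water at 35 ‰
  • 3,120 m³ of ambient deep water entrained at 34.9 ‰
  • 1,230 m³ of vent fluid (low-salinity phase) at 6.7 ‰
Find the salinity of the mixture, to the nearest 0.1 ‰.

29.7 ‰

Total salt / total volume:
salt = 2,260×35 + 3,120×34.9 + 1,230×6.7 = 79,100 + 108,888 + 8,241 = 196,229
volume = 2,260 + 3,120 + 1,230 = 6,610 m³
S = 196,229 / 6,610 = 29.687 ‰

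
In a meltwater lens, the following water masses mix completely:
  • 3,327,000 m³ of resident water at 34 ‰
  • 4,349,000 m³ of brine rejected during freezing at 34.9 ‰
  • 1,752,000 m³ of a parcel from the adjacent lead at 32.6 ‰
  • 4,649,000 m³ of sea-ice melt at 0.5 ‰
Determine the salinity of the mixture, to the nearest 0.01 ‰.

Weighted by volume,
salt = 3,327,000×34 + 4,349,000×34.9 + 1,752,000×32.6 + 4,649,000×0.5 = 113,118,000 + 151,780,100 + 57,115,200 + 2,324,500 = 324,337,800
volume = 3,327,000 + 4,349,000 + 1,752,000 + 4,649,000 = 14,077,000 m³
S = 324,337,800 / 14,077,000 = 23.0403 ‰

23.04 ‰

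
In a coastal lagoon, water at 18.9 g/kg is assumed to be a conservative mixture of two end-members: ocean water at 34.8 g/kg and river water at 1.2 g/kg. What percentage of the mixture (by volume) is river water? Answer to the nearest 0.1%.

47.3%

Let f be the freshwater fraction. Salt balance per unit volume:
f×1.2 + (1−f)×34.8 = 18.9
f = (34.8 − 18.9) / (34.8 − 1.2) = 15.9/33.6 = 0.4732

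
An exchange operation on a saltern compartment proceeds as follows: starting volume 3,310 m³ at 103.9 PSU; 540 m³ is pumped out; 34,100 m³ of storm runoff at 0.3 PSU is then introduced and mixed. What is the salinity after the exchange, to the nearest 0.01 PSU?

8.08 PSU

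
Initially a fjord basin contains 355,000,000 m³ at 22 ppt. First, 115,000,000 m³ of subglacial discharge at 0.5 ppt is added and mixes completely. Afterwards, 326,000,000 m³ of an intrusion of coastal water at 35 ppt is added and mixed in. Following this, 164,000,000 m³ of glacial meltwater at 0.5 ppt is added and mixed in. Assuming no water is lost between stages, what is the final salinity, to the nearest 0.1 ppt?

20.2 ppt

Conserving salt mass:
Initial salt = 355,000,000×22 = 7,810,000,000
After stage 1: salt = 7,810,000,000 + 115,000,000×0.5 = 7,867,500,000; volume = 470,000,000 m³; S = 16.739 ppt
After stage 2: salt = 7,867,500,000 + 326,000,000×35 = 19,277,500,000; volume = 796,000,000 m³; S = 24.218 ppt
After stage 3: salt = 19,277,500,000 + 164,000,000×0.5 = 19,359,500,000; volume = 960,000,000 m³
S = 19,359,500,000 / 960,000,000 = 20.1661 ppt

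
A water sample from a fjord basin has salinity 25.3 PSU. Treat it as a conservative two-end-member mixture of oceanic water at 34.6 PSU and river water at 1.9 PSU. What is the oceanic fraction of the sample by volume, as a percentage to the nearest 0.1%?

71.6%

Let g be the oceanic fraction. Salt balance per unit volume:
g×34.6 + (1−g)×1.9 = 25.3
g = (25.3 − 1.9) / (34.6 − 1.9) = 23.4/32.7 = 0.7156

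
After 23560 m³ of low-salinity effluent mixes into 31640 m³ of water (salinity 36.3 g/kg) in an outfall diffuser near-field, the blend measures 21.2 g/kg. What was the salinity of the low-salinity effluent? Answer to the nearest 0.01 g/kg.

Salt balance: 31,640×36.3 + 23,560×S = 55,200×21.2
1,148,532 + 23,560·S = 1,170,240
S = (1,170,240 − 1,148,532) / 23,560 = 0.9214 g/kg

0.92 g/kg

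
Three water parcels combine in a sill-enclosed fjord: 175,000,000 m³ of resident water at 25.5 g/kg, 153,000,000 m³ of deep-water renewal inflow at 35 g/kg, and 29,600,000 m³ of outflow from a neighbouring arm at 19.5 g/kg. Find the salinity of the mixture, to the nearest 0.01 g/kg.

Salt balance:
salt = 175,000,000×25.5 + 153,000,000×35 + 29,600,000×19.5 = 4,462,500,000 + 5,355,000,000 + 577,200,000 = 10,394,700,000
volume = 175,000,000 + 153,000,000 + 29,600,000 = 357,600,000 m³
S = 10,394,700,000 / 357,600,000 = 29.068 g/kg

29.07 g/kg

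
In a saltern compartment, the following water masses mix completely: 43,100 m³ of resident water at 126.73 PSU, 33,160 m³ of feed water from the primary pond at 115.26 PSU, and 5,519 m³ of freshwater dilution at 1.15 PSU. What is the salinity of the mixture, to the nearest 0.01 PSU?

113.60 PSU

Conserving salt mass:
salt = 43,100×126.73 + 33,160×115.26 + 5,519×1.15 = 5,462,063 + 3,822,021.6 + 6,346.85 = 9,290,431.45
volume = 43,100 + 33,160 + 5,519 = 81,779 m³
S = 9,290,431.45 / 81,779 = 113.6041 PSU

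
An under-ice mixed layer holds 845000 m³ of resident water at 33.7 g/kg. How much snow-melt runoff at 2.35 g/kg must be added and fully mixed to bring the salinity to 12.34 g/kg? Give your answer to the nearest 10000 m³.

1810000 m³

Salt balance: 845,000×33.7 + V×2.35 = (845,000+V)×12.34
28,476,500 + 2.35V = 10,427,300 + 12.34V
18,049,200 = 9.99V
V = 1,806,726.73 m³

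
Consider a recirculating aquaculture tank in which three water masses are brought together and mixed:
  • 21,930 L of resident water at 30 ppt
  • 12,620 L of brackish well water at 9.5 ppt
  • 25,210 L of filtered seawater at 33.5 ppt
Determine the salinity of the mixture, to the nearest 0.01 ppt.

27.15 ppt

By conservation of dissolved salt,
salt = 21,930×30 + 12,620×9.5 + 25,210×33.5 = 657,900 + 119,890 + 844,535 = 1,622,325
volume = 21,930 + 12,620 + 25,210 = 59,760 L
S = 1,622,325 / 59,760 = 27.1473 ppt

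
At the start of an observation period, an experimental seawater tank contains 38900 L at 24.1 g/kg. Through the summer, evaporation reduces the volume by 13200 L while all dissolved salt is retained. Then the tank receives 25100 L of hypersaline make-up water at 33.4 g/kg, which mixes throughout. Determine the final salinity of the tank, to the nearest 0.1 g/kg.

After evaporation: salt = 38,900×24.1 = 937,490; volume = 38,900 − 13,200 = 25,700 L
After mixing: salt = 937,490 + 25,100×33.4 = 1,775,830; volume = 25,700 + 25,100 = 50,800 L
S = 1,775,830 / 50,800 = 34.9573 g/kg

35.0 g/kg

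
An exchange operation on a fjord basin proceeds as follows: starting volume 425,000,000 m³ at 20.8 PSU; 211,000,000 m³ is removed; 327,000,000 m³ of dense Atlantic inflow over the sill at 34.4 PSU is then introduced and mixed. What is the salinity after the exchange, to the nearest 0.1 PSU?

Remaining after removal: 214,000,000 m³ at 20.8 PSU (salt = 4,451,200,000)
After addition: salt = 4,451,200,000 + 327,000,000×34.4 = 15,700,000,000; volume = 541,000,000 m³
S = 15,700,000,000 / 541,000,000 = 29.0203 PSU

29.0 PSU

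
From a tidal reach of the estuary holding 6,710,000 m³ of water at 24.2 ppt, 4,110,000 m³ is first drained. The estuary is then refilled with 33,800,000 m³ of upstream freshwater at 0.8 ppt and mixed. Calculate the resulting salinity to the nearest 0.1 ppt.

2.5 ppt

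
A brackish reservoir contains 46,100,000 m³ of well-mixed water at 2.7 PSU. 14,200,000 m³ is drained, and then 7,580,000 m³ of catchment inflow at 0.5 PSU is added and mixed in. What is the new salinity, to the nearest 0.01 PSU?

Remaining after removal: 31,900,000 m³ at 2.7 PSU (salt = 86,130,000)
After addition: salt = 86,130,000 + 7,580,000×0.5 = 89,920,000; volume = 39,480,000 m³
S = 89,920,000 / 39,480,000 = 2.2776 PSU

2.28 PSU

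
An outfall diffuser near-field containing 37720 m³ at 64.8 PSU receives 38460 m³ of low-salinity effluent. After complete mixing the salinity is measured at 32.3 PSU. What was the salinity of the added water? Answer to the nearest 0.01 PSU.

0.43 PSU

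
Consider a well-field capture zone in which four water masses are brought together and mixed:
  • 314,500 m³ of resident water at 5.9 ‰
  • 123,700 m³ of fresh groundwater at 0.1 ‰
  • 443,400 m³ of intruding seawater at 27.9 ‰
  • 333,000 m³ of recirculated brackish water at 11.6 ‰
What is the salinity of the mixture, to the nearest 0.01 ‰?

14.90 ‰

Weighted by volume,
salt = 314,500×5.9 + 123,700×0.1 + 443,400×27.9 + 333,000×11.6 = 1,855,550 + 12,370 + 12,370,860 + 3,862,800 = 18,101,580
volume = 314,500 + 123,700 + 443,400 + 333,000 = 1,214,600 m³
S = 18,101,580 / 1,214,600 = 14.9033 ‰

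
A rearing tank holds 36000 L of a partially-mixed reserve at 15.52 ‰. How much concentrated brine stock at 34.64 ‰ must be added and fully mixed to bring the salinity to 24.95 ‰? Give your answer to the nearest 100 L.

Salt balance: 36,000×15.52 + V×34.64 = (36,000+V)×24.95
558,720 + 34.64V = 898,200 + 24.95V
339,480 = 9.69V
V = 35,034.06 L

35000 L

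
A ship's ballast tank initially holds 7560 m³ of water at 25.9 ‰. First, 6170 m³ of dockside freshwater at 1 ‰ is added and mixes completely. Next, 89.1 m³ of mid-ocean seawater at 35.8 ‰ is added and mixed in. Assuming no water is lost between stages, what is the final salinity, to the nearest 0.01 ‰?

14.85 ‰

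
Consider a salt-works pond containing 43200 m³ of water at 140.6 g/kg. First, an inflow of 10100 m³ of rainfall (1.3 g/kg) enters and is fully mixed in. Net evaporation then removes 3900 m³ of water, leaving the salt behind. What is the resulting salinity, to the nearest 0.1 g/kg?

After mixing: salt = 43,200×140.6 + 10,100×1.3 = 6,087,050; volume = 53,300 m³
After evaporation: salt unchanged = 6,087,050; volume = 53,300 − 3,900 = 49,400 m³
S = 6,087,050 / 49,400 = 123.2196 g/kg

123.2 g/kg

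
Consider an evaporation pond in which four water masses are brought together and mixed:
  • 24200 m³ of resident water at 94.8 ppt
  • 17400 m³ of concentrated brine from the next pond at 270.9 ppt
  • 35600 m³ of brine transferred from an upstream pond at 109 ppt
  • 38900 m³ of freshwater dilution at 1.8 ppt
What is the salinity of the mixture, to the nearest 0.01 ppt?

94.39 ppt

Salt balance:
salt = 24,200×94.8 + 17,400×270.9 + 35,600×109 + 38,900×1.8 = 2,294,160 + 4,713,660 + 3,880,400 + 70,020 = 10,958,240
volume = 24,200 + 17,400 + 35,600 + 38,900 = 116,100 m³
S = 10,958,240 / 116,100 = 94.3862 ppt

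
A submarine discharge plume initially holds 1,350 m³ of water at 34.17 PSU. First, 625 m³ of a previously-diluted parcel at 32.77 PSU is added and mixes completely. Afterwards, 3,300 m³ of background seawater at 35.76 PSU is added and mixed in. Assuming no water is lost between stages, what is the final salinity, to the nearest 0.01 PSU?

Weighted by volume,
Initial salt = 1,350×34.17 = 46,129.5
After stage 1: salt = 46,129.5 + 625×32.77 = 66,610.75; volume = 1,975 m³; S = 33.727 PSU
After stage 2: salt = 66,610.75 + 3,300×35.76 = 184,618.75; volume = 5,275 m³
S = 184,618.75 / 5,275 = 34.9988 PSU

35.00 PSU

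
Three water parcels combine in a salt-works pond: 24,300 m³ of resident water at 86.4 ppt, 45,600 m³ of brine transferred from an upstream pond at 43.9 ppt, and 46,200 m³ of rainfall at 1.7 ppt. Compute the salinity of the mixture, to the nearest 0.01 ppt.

Mass of salt is conserved:
salt = 24,300×86.4 + 45,600×43.9 + 46,200×1.7 = 2,099,520 + 2,001,840 + 78,540 = 4,179,900
volume = 24,300 + 45,600 + 46,200 = 116,100 m³
S = 4,179,900 / 116,100 = 36.0026 ppt

36.00 ppt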